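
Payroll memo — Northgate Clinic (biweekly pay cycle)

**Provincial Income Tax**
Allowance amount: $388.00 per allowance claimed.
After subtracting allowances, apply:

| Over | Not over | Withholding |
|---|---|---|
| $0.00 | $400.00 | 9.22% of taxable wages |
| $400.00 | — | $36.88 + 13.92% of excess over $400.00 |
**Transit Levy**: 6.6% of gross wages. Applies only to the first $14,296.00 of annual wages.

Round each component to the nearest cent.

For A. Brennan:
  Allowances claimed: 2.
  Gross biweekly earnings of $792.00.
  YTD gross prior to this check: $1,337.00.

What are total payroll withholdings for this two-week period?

Provincial Income Tax: taxable = $792.00 − 2×$388.00 = $16.00
  9.22% × $16.00 = $1.48
Transit Levy: 6.6% × $792.00 = $52.27
Total: $1.48 + $52.27 = $53.75

$53.75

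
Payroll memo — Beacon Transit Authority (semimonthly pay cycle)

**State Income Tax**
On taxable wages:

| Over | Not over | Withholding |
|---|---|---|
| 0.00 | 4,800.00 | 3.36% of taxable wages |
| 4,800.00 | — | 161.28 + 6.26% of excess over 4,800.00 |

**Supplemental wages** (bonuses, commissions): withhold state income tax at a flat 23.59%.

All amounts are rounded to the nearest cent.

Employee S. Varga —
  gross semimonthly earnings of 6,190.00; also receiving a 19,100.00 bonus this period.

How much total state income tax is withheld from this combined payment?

State Income Tax: taxable = 6,190.00
  161.28 + 6.26% × (6,190.00 − 4,800.00) = 161.28 + 6.26% × 1,390.00 = 248.29
Supplemental (23.59% flat on bonus): 23.59% × 19,100.00 = 4,505.69
Total state income tax: 248.29 + 4,505.69 = 4,753.98

4,753.98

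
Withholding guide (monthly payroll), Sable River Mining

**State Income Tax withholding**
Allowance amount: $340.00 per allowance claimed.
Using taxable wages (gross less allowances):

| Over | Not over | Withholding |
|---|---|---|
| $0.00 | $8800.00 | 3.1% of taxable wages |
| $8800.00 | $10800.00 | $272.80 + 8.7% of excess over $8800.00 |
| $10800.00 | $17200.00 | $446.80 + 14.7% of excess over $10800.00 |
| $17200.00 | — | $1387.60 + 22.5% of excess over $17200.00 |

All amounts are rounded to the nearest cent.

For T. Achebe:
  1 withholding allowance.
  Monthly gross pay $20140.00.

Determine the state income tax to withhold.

$1972.60

State Income Tax: taxable = $20140.00 − 1×$340.00 = $19800.00
  $1387.60 + 22.5% × ($19800.00 − $17200.00) = $1387.60 + 22.5% × $2600.00 = $1972.60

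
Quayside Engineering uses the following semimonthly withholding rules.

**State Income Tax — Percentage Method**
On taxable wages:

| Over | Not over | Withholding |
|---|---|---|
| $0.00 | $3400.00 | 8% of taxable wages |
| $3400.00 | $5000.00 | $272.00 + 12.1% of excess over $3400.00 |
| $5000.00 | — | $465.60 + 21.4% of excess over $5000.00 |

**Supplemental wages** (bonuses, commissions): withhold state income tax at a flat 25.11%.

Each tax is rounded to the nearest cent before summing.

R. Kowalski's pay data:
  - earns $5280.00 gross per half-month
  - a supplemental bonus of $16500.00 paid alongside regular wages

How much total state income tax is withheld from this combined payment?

State Income Tax: taxable = $5280.00
  $465.60 + 21.4% × ($5280.00 − $5000.00) = $465.60 + 21.4% × $280.00 = $525.52
Supplemental (25.11% flat on bonus): 25.11% × $16500.00 = $4143.15
Total state income tax: $525.52 + $4143.15 = $4668.67

$4668.67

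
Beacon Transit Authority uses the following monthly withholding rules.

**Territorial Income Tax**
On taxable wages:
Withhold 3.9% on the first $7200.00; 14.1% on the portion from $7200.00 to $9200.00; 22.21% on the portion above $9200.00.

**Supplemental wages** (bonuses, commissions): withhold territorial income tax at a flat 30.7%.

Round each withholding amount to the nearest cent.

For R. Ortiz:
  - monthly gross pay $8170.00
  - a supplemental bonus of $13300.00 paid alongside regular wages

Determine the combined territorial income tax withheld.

$4500.67

Territorial Income Tax: taxable = $8170.00
  $280.80 + 14.1% × ($8170.00 − $7200.00) = $280.80 + 14.1% × $970.00 = $417.57
Supplemental (30.7% flat on bonus): 30.7% × $13300.00 = $4083.10
Total territorial income tax: $417.57 + $4083.10 = $4500.67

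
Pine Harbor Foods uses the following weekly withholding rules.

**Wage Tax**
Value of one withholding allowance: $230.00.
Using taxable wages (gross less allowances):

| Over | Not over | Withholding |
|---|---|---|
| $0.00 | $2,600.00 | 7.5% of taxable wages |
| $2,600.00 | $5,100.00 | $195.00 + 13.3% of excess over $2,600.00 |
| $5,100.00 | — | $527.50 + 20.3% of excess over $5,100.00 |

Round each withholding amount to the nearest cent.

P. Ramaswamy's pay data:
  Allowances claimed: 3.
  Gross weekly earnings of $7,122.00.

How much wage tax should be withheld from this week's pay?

$797.90

Wage Tax: taxable = $7,122.00 − 3×$230.00 = $6,432.00
  $527.50 + 20.3% × ($6,432.00 − $5,100.00) = $527.50 + 20.3% × $1,332.00 = $797.90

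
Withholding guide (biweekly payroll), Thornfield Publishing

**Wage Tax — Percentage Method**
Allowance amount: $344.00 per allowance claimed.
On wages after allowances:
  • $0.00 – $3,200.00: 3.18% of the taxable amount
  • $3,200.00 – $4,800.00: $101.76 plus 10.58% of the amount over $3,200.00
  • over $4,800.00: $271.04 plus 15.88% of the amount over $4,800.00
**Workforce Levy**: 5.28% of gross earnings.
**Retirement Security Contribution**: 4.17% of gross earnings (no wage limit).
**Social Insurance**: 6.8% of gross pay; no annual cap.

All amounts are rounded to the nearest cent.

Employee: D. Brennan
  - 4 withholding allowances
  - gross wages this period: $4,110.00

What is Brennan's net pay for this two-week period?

Wage Tax: taxable = $4,110.00 − 4×$344.00 = $2,734.00
  3.18% × $2,734.00 = $86.94
Workforce Levy: 5.28% × $4,110.00 = $217.01
Retirement Security Contribution: 4.17% × $4,110.00 = $171.39
Social Insurance: 6.8% × $4,110.00 = $279.48
Total withheld: $86.94 + $217.01 + $171.39 + $279.48 = $754.82
Net pay: $4,110.00 − $754.82 = $3,355.18

$3,355.18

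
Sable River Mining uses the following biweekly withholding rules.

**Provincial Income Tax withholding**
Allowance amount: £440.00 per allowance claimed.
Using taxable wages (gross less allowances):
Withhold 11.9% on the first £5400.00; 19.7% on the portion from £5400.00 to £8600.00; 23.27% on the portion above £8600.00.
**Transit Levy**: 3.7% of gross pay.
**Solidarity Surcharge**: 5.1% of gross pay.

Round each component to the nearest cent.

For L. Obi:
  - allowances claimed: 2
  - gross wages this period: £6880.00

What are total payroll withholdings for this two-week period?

Provincial Income Tax: taxable = £6880.00 − 2×£440.00 = £6000.00
  £642.60 + 19.7% × (£6000.00 − £5400.00) = £642.60 + 19.7% × £600.00 = £760.80
Transit Levy: 3.7% × £6880.00 = £254.56
Solidarity Surcharge: 5.1% × £6880.00 = £350.88
Total: £760.80 + £254.56 + £350.88 = £1366.24

£1366.24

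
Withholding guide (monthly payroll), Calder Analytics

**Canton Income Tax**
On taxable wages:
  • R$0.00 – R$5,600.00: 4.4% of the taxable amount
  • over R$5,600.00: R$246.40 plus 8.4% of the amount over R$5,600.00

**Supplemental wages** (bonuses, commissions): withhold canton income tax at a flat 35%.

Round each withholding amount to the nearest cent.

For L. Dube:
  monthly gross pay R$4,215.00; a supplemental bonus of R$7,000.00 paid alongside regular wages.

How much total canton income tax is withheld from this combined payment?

R$2,635.46

Canton Income Tax: taxable = R$4,215.00
  4.4% × R$4,215.00 = R$185.46
Supplemental (35% flat on bonus): 35% × R$7,000.00 = R$2,450.00
Total canton income tax: R$185.46 + R$2,450.00 = R$2,635.46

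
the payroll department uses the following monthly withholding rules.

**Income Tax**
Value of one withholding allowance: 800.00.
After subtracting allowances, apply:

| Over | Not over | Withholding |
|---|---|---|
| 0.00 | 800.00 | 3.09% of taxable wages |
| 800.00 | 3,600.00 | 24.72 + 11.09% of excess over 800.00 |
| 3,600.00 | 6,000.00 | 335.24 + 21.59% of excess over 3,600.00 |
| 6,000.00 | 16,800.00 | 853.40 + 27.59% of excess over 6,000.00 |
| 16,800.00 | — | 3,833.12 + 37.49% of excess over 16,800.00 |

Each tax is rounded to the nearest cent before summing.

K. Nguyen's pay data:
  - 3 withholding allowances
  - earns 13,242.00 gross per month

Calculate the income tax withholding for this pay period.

Income Tax: taxable = 13,242.00 − 3×800.00 = 10,842.00
  853.40 + 27.59% × (10,842.00 − 6,000.00) = 853.40 + 27.59% × 4,842.00 = 2,189.31

2,189.31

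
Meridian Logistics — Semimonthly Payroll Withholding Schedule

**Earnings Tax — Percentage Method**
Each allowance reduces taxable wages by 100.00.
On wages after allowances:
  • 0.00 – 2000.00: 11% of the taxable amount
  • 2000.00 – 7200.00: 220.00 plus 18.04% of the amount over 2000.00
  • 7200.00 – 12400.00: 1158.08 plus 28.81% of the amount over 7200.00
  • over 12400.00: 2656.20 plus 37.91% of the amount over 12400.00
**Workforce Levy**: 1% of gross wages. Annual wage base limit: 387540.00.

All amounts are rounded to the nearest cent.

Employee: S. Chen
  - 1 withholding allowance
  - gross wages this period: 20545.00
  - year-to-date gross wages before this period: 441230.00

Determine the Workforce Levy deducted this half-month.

Workforce Levy: YTD 441230.00 ≥ cap 387540.00 → 0.00

0.00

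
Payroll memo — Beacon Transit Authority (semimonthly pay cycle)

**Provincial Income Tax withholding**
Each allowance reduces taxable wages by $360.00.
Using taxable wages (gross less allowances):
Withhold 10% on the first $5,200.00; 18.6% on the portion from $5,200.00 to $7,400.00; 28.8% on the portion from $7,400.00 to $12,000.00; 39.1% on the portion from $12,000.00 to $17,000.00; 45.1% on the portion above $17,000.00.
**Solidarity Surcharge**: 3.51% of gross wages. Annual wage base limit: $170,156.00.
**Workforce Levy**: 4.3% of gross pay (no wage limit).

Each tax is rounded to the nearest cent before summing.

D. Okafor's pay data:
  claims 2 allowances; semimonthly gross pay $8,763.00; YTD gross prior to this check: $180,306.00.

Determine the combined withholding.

Provincial Income Tax: taxable = $8,763.00 − 2×$360.00 = $8,043.00
  $929.20 + 28.8% × ($8,043.00 − $7,400.00) = $929.20 + 28.8% × $643.00 = $1,114.38
Solidarity Surcharge: YTD $180,306.00 ≥ cap $170,156.00 → $0.00
Workforce Levy: 4.3% × $8,763.00 = $376.81
Total: $1,114.38 + $0.00 + $376.81 = $1,491.19

$1,491.19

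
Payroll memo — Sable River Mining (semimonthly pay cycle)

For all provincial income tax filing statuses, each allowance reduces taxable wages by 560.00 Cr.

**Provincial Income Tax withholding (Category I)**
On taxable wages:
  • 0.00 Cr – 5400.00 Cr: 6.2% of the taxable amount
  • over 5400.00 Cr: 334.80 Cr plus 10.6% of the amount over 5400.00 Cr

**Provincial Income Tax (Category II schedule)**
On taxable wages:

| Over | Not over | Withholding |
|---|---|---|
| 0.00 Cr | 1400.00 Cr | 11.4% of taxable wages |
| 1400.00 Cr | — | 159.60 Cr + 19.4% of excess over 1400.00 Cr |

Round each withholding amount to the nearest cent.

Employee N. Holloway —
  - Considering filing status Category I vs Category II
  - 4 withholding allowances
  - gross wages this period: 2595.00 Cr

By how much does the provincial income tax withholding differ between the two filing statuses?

Provincial Income Tax (Category I): taxable = 2595.00 Cr − 4×560.00 Cr = 355.00 Cr
  6.2% × 355.00 Cr = 22.01 Cr
Provincial Income Tax (Category II): taxable = 2595.00 Cr − 4×560.00 Cr = 355.00 Cr
  11.4% × 355.00 Cr = 40.47 Cr
Difference: |22.01 Cr − 40.47 Cr| = 18.46 Cr (higher under Category II)

18.46 Cr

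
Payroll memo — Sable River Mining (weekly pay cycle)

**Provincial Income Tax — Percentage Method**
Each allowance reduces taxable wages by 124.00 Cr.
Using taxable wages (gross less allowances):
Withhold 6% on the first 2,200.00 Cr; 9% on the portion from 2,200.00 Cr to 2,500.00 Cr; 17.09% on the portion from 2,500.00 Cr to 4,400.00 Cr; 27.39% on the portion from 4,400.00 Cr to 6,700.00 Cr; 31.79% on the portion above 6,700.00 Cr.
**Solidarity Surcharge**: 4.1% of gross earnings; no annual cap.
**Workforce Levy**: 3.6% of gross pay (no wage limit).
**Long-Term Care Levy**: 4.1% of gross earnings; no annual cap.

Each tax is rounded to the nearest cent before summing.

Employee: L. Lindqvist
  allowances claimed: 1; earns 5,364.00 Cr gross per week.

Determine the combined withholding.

Provincial Income Tax: taxable = 5,364.00 Cr − 1×124.00 Cr = 5,240.00 Cr
  483.71 Cr + 27.39% × (5,240.00 Cr − 4,400.00 Cr) = 483.71 Cr + 27.39% × 840.00 Cr = 713.79 Cr
Solidarity Surcharge: 4.1% × 5,364.00 Cr = 219.92 Cr
Workforce Levy: 3.6% × 5,364.00 Cr = 193.10 Cr
Long-Term Care Levy: 4.1% × 5,364.00 Cr = 219.92 Cr
Total: 713.79 Cr + 219.92 Cr + 193.10 Cr + 219.92 Cr = 1,346.73 Cr

1,346.73 Cr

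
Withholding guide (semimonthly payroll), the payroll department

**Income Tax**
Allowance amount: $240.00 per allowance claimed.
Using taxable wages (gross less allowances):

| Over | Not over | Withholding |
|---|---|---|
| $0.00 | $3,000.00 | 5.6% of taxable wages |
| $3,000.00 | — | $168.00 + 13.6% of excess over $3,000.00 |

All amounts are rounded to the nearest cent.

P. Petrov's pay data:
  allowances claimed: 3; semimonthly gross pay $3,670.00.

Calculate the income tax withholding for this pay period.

$165.20

Income Tax: taxable = $3,670.00 − 3×$240.00 = $2,950.00
  5.6% × $2,950.00 = $165.20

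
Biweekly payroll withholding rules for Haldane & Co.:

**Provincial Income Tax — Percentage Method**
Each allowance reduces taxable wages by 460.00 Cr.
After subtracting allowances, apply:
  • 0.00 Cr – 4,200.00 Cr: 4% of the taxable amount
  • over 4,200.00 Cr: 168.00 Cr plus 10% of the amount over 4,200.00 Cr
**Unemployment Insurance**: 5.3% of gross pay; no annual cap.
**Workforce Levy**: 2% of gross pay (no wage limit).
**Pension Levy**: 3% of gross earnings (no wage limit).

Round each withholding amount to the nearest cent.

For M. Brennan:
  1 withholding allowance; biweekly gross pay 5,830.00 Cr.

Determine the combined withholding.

885.49 Cr

Provincial Income Tax: taxable = 5,830.00 Cr − 1×460.00 Cr = 5,370.00 Cr
  168.00 Cr + 10% × (5,370.00 Cr − 4,200.00 Cr) = 168.00 Cr + 10% × 1,170.00 Cr = 285.00 Cr
Unemployment Insurance: 5.3% × 5,830.00 Cr = 308.99 Cr
Workforce Levy: 2% × 5,830.00 Cr = 116.60 Cr
Pension Levy: 3% × 5,830.00 Cr = 174.90 Cr
Total: 285.00 Cr + 308.99 Cr + 116.60 Cr + 174.90 Cr = 885.49 Cr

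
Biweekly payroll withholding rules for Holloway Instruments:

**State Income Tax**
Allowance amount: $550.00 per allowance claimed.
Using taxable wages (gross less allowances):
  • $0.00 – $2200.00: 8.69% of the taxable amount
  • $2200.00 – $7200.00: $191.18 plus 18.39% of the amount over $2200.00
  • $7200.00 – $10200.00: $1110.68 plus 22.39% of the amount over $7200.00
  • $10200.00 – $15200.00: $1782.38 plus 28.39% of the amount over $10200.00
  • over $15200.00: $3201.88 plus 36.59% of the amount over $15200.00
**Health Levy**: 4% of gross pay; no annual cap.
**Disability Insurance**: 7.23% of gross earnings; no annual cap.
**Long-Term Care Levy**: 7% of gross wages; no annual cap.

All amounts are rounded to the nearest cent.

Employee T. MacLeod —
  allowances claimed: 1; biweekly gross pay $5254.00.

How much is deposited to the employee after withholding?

State Income Tax: taxable = $5254.00 − 1×$550.00 = $4704.00
  $191.18 + 18.39% × ($4704.00 − $2200.00) = $191.18 + 18.39% × $2504.00 = $651.67
Health Levy: 4% × $5254.00 = $210.16
Disability Insurance: 7.23% × $5254.00 = $379.86
Long-Term Care Levy: 7% × $5254.00 = $367.78
Total withheld: $651.67 + $210.16 + $379.86 + $367.78 = $1609.47
Net pay: $5254.00 − $1609.47 = $3644.53

$3644.53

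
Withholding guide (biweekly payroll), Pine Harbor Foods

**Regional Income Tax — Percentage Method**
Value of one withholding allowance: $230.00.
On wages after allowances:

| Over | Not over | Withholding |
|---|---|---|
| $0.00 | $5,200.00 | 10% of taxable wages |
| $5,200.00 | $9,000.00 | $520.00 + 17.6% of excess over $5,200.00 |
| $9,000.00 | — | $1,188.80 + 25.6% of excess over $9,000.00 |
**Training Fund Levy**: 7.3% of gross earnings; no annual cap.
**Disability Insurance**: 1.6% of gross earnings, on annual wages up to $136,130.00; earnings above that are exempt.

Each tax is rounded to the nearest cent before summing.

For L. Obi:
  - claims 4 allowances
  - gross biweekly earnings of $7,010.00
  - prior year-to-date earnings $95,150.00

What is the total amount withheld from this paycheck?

$1,300.53

Regional Income Tax: taxable = $7,010.00 − 4×$230.00 = $6,090.00
  $520.00 + 17.6% × ($6,090.00 − $5,200.00) = $520.00 + 17.6% × $890.00 = $676.64
Training Fund Levy: 7.3% × $7,010.00 = $511.73
Disability Insurance: 1.6% × $7,010.00 = $112.16
Total: $676.64 + $511.73 + $112.16 = $1,300.53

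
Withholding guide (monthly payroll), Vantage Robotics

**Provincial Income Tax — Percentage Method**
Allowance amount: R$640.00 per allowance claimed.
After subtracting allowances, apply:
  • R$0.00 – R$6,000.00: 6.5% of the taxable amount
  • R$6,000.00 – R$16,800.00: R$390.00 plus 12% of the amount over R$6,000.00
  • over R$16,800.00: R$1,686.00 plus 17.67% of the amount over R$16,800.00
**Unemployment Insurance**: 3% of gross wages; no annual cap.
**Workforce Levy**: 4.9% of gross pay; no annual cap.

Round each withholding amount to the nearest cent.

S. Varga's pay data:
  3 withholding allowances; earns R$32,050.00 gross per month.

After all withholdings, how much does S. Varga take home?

R$25,476.64

Provincial Income Tax: taxable = R$32,050.00 − 3×R$640.00 = R$30,130.00
  R$1,686.00 + 17.67% × (R$30,130.00 − R$16,800.00) = R$1,686.00 + 17.67% × R$13,330.00 = R$4,041.41
Unemployment Insurance: 3% × R$32,050.00 = R$961.50
Workforce Levy: 4.9% × R$32,050.00 = R$1,570.45
Total withheld: R$4,041.41 + R$961.50 + R$1,570.45 = R$6,573.36
Net pay: R$32,050.00 − R$6,573.36 = R$25,476.64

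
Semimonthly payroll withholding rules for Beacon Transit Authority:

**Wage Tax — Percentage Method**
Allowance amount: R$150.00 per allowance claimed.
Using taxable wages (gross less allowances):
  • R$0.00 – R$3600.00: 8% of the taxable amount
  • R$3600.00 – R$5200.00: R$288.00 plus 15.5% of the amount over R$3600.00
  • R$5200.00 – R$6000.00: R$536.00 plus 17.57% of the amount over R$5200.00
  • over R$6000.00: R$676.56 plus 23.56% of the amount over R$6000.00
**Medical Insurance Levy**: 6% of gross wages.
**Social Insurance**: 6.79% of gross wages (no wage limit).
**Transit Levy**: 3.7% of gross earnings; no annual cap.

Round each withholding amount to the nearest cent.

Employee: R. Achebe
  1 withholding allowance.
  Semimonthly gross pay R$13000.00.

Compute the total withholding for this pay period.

Wage Tax: taxable = R$13000.00 − 1×R$150.00 = R$12850.00
  R$676.56 + 23.56% × (R$12850.00 − R$6000.00) = R$676.56 + 23.56% × R$6850.00 = R$2290.42
Medical Insurance Levy: 6% × R$13000.00 = R$780.00
Social Insurance: 6.79% × R$13000.00 = R$882.70
Transit Levy: 3.7% × R$13000.00 = R$481.00
Total: R$2290.42 + R$780.00 + R$882.70 + R$481.00 = R$4434.12

R$4434.12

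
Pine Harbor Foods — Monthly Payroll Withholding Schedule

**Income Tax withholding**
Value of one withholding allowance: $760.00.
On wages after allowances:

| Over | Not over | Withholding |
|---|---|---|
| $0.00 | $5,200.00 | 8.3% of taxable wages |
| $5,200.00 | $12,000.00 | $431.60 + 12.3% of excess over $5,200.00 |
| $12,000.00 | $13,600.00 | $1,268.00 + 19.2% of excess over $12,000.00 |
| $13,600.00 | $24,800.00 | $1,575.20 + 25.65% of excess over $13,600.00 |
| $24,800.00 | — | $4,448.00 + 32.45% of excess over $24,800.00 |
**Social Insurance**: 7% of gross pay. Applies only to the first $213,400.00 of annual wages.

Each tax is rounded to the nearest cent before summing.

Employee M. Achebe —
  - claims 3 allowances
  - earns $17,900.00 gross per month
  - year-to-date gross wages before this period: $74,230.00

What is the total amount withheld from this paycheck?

$3,346.33

Income Tax: taxable = $17,900.00 − 3×$760.00 = $15,620.00
  $1,575.20 + 25.65% × ($15,620.00 − $13,600.00) = $1,575.20 + 25.65% × $2,020.00 = $2,093.33
Social Insurance: 7% × $17,900.00 = $1,253.00
Total: $2,093.33 + $1,253.00 = $3,346.33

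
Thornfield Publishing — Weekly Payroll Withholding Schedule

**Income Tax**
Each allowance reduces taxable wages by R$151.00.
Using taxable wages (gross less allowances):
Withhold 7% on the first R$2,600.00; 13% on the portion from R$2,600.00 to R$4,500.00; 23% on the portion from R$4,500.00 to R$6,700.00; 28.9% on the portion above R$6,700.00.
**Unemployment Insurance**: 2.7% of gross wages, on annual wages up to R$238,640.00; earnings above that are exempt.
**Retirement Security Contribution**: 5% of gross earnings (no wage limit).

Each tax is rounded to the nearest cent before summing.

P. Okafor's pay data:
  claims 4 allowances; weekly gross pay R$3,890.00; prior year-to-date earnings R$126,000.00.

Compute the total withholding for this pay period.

R$570.71

Income Tax: taxable = R$3,890.00 − 4×R$151.00 = R$3,286.00
  R$182.00 + 13% × (R$3,286.00 − R$2,600.00) = R$182.00 + 13% × R$686.00 = R$271.18
Unemployment Insurance: 2.7% × R$3,890.00 = R$105.03
Retirement Security Contribution: 5% × R$3,890.00 = R$194.50
Total: R$271.18 + R$105.03 + R$194.50 = R$570.71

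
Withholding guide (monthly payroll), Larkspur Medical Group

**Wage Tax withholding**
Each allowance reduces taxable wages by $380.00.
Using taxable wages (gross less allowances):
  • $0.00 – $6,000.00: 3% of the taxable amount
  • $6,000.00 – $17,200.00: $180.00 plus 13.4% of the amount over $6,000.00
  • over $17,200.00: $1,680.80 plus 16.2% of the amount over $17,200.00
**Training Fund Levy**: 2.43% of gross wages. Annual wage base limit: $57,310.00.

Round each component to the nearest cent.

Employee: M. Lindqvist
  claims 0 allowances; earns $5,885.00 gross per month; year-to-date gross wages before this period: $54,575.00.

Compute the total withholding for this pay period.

Wage Tax: taxable = $5,885.00
  3% × $5,885.00 = $176.55
Training Fund Levy: cap $57,310.00 − YTD $54,575.00 = $2,735.00 subject; 2.43% × $2,735.00 = $66.46
Total: $176.55 + $66.46 = $243.01

$243.01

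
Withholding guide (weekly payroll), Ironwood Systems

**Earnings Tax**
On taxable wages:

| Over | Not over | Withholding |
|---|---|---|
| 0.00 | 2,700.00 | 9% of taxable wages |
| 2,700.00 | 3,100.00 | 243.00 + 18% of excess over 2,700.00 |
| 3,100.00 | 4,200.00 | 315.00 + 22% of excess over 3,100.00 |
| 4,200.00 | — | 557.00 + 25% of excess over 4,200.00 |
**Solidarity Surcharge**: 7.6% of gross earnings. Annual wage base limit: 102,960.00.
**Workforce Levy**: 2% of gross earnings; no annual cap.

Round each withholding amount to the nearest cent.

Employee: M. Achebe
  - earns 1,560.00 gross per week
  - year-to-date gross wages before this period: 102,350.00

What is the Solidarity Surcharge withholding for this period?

Solidarity Surcharge: cap 102,960.00 − YTD 102,350.00 = 610.00 subject; 7.6% × 610.00 = 46.36

46.36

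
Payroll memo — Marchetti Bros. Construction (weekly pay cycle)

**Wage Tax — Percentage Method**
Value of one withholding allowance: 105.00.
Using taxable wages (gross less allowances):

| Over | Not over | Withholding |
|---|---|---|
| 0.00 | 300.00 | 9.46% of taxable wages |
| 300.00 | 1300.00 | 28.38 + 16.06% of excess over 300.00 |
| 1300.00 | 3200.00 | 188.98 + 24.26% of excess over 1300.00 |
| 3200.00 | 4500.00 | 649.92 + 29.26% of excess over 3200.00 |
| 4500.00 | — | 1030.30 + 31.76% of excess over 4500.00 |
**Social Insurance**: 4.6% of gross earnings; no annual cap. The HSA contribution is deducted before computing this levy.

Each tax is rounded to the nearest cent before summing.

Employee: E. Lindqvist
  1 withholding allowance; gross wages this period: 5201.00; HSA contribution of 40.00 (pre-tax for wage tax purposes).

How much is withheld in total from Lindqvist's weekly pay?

Wage Tax: taxable = 5201.00 − 40.00 − 1×105.00 = 5056.00
  1030.30 + 31.76% × (5056.00 − 4500.00) = 1030.30 + 31.76% × 556.00 = 1206.89
Social Insurance: 4.6% × 5161.00 = 237.41
Total: 1206.89 + 237.41 = 1444.30

1444.30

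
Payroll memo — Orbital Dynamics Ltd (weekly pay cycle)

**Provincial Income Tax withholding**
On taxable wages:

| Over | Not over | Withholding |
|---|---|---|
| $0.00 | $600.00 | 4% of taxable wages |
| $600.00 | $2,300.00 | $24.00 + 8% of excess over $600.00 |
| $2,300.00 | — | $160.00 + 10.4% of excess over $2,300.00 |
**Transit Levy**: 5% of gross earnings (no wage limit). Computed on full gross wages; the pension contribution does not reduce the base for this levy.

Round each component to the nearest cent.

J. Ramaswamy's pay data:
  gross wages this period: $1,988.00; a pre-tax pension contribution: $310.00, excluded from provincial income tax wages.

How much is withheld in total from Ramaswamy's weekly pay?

$209.64

Provincial Income Tax: taxable = $1,988.00 − $310.00 = $1,678.00
  $24.00 + 8% × ($1,678.00 − $600.00) = $24.00 + 8% × $1,078.00 = $110.24
Transit Levy: 5% × $1,988.00 = $99.40
Total: $110.24 + $99.40 = $209.64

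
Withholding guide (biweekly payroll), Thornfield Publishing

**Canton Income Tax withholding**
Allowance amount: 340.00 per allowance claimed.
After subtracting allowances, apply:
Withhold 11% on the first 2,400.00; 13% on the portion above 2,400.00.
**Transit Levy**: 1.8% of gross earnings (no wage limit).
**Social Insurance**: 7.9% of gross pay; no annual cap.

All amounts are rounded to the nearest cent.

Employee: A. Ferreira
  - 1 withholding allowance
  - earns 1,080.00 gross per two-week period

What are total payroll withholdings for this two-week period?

186.16

Canton Income Tax: taxable = 1,080.00 − 1×340.00 = 740.00
  11% × 740.00 = 81.40
Transit Levy: 1.8% × 1,080.00 = 19.44
Social Insurance: 7.9% × 1,080.00 = 85.32
Total: 81.40 + 19.44 + 85.32 = 186.16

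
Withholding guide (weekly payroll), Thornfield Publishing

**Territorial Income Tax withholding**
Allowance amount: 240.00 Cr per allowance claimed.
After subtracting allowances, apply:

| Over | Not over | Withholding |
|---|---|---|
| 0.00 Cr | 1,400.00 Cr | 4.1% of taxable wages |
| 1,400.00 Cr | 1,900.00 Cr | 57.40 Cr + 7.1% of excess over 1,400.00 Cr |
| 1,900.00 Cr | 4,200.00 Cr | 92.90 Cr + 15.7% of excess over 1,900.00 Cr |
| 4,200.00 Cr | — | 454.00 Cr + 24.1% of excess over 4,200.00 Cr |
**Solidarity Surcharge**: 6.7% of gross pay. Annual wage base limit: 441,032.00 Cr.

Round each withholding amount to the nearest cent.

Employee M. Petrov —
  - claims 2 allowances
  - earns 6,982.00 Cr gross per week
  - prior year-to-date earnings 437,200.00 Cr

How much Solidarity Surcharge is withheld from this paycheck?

Solidarity Surcharge: cap 441,032.00 Cr − YTD 437,200.00 Cr = 3,832.00 Cr subject; 6.7% × 3,832.00 Cr = 256.74 Cr

256.74 Cr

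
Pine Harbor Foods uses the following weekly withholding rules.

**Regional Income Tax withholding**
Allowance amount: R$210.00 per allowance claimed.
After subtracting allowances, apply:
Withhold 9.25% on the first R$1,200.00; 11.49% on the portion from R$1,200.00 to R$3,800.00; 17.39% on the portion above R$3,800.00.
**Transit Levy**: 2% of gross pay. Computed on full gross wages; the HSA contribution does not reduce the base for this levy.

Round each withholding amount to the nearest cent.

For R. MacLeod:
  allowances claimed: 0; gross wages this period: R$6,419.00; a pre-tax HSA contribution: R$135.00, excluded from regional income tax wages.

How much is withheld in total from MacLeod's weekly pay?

R$970.09

Regional Income Tax: taxable = R$6,419.00 − R$135.00 = R$6,284.00
  R$409.74 + 17.39% × (R$6,284.00 − R$3,800.00) = R$409.74 + 17.39% × R$2,484.00 = R$841.71
Transit Levy: 2% × R$6,419.00 = R$128.38
Total: R$841.71 + R$128.38 = R$970.09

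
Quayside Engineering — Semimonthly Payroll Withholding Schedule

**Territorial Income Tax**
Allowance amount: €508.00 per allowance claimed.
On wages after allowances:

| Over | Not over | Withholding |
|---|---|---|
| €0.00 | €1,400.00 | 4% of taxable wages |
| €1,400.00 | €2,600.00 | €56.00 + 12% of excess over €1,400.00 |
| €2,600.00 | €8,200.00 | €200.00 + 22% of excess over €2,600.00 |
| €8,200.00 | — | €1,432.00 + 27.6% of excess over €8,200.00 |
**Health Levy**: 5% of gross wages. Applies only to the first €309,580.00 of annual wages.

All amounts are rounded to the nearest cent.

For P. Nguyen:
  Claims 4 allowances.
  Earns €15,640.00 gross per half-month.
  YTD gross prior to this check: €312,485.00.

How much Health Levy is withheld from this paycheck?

Health Levy: YTD €312,485.00 ≥ cap €309,580.00 → €0.00

€0.00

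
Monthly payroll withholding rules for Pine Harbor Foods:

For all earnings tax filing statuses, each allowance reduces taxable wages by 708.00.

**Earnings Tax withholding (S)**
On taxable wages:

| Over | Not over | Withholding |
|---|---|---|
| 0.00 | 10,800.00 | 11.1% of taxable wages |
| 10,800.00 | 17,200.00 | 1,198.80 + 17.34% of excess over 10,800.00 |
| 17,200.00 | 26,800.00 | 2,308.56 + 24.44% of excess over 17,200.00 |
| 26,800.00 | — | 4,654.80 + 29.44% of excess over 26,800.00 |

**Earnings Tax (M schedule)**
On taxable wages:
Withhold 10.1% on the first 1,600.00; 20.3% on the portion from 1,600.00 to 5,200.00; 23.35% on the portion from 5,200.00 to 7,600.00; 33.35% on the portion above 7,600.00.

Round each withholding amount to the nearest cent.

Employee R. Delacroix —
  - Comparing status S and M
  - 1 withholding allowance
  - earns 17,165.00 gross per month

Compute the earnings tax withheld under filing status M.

4,406.61

Earnings Tax (M): taxable = 17,165.00 − 1×708.00 = 16,457.00
  1,452.80 + 33.35% × (16,457.00 − 7,600.00) = 1,452.80 + 33.35% × 8,857.00 = 4,406.61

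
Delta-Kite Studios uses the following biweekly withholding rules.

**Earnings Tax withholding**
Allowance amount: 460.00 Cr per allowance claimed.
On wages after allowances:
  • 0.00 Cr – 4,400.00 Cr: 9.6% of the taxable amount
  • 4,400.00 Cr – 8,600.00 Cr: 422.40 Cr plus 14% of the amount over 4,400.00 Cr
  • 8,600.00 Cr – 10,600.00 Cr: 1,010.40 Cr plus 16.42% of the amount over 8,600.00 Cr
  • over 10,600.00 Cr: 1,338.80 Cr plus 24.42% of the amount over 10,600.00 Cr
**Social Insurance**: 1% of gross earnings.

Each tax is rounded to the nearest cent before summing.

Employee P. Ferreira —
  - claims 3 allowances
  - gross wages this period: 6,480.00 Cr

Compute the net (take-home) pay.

5,894.80 Cr

Earnings Tax: taxable = 6,480.00 Cr − 3×460.00 Cr = 5,100.00 Cr
  422.40 Cr + 14% × (5,100.00 Cr − 4,400.00 Cr) = 422.40 Cr + 14% × 700.00 Cr = 520.40 Cr
Social Insurance: 1% × 6,480.00 Cr = 64.80 Cr
Total withheld: 520.40 Cr + 64.80 Cr = 585.20 Cr
Net pay: 6,480.00 Cr − 585.20 Cr = 5,894.80 Cr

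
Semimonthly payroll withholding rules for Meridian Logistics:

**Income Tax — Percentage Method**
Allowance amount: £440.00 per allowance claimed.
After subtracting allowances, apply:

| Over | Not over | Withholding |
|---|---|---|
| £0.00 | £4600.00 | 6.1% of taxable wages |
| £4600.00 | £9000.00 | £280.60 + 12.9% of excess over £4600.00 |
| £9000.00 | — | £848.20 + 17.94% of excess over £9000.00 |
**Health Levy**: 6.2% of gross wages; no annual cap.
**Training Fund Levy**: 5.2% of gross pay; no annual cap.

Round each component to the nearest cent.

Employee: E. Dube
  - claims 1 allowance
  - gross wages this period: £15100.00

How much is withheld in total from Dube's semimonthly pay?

Income Tax: taxable = £15100.00 − 1×£440.00 = £14660.00
  £848.20 + 17.94% × (£14660.00 − £9000.00) = £848.20 + 17.94% × £5660.00 = £1863.60
Health Levy: 6.2% × £15100.00 = £936.20
Training Fund Levy: 5.2% × £15100.00 = £785.20
Total: £1863.60 + £936.20 + £785.20 = £3585.00

£3585.00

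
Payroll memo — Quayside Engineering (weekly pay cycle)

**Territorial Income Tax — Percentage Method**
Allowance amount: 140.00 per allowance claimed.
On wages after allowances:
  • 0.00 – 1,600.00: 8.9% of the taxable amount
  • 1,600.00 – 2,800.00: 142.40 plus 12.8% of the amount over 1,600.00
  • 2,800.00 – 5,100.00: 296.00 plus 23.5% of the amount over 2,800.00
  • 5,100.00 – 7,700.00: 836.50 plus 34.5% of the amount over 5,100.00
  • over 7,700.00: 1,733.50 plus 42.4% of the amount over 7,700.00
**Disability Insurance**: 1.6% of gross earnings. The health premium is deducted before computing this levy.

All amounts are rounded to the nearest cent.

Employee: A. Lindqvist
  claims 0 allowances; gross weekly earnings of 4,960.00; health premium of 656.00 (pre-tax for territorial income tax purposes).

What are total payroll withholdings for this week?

Territorial Income Tax: taxable = 4,960.00 − 656.00 = 4,304.00
  296.00 + 23.5% × (4,304.00 − 2,800.00) = 296.00 + 23.5% × 1,504.00 = 649.44
Disability Insurance: 1.6% × 4,304.00 = 68.86
Total: 649.44 + 68.86 = 718.30

718.30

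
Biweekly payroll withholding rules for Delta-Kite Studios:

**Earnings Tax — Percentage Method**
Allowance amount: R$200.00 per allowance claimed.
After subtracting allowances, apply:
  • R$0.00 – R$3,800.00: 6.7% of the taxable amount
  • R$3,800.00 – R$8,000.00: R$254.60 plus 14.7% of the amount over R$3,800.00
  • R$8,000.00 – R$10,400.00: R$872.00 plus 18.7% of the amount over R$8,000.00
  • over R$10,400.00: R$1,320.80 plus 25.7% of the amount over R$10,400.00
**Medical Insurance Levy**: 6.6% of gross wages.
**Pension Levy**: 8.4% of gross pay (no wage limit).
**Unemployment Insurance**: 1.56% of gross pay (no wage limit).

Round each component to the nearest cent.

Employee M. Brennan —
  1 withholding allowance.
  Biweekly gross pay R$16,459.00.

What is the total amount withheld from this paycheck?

R$5,552.17

Earnings Tax: taxable = R$16,459.00 − 1×R$200.00 = R$16,259.00
  R$1,320.80 + 25.7% × (R$16,259.00 − R$10,400.00) = R$1,320.80 + 25.7% × R$5,859.00 = R$2,826.56
Medical Insurance Levy: 6.6% × R$16,459.00 = R$1,086.29
Pension Levy: 8.4% × R$16,459.00 = R$1,382.56
Unemployment Insurance: 1.56% × R$16,459.00 = R$256.76
Total: R$2,826.56 + R$1,086.29 + R$1,382.56 + R$256.76 = R$5,552.17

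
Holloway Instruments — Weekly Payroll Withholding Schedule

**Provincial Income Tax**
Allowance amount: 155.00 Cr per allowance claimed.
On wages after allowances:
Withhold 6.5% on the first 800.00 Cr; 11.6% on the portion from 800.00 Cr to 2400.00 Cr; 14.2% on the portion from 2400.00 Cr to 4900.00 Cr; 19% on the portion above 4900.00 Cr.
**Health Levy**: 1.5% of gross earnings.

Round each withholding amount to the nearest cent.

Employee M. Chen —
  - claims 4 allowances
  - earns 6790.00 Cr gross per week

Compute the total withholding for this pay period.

Provincial Income Tax: taxable = 6790.00 Cr − 4×155.00 Cr = 6170.00 Cr
  592.60 Cr + 19% × (6170.00 Cr − 4900.00 Cr) = 592.60 Cr + 19% × 1270.00 Cr = 833.90 Cr
Health Levy: 1.5% × 6790.00 Cr = 101.85 Cr
Total: 833.90 Cr + 101.85 Cr = 935.75 Cr

935.75 Cr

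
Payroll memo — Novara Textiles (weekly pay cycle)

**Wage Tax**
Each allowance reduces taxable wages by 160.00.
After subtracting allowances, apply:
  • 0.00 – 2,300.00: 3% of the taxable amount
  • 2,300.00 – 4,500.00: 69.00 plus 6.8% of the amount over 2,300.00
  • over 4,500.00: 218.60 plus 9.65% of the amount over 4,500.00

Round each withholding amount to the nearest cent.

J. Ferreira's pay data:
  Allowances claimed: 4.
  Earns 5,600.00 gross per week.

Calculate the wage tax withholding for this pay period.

Wage Tax: taxable = 5,600.00 − 4×160.00 = 4,960.00
  218.60 + 9.65% × (4,960.00 − 4,500.00) = 218.60 + 9.65% × 460.00 = 262.99

262.99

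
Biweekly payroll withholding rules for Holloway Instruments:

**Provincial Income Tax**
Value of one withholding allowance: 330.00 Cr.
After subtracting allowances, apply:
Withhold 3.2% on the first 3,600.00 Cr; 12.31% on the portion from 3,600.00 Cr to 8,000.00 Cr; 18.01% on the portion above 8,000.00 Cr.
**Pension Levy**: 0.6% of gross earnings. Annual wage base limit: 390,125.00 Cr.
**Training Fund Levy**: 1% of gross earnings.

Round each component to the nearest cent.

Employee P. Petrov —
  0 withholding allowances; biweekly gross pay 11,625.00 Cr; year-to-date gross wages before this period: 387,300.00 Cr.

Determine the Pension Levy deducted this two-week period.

Pension Levy: cap 390,125.00 Cr − YTD 387,300.00 Cr = 2,825.00 Cr subject; 0.6% × 2,825.00 Cr = 16.95 Cr

16.95 Cr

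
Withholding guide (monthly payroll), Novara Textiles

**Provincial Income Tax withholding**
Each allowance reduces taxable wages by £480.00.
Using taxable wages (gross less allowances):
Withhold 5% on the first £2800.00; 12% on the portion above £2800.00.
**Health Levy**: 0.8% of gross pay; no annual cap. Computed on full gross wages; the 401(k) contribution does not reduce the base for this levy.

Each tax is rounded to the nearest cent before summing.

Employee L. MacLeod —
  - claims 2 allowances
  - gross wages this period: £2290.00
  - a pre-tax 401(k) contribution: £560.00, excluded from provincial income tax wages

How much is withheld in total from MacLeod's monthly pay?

Provincial Income Tax: taxable = £2290.00 − £560.00 − 2×£480.00 = £770.00
  5% × £770.00 = £38.50
Health Levy: 0.8% × £2290.00 = £18.32
Total: £38.50 + £18.32 = £56.82

£56.82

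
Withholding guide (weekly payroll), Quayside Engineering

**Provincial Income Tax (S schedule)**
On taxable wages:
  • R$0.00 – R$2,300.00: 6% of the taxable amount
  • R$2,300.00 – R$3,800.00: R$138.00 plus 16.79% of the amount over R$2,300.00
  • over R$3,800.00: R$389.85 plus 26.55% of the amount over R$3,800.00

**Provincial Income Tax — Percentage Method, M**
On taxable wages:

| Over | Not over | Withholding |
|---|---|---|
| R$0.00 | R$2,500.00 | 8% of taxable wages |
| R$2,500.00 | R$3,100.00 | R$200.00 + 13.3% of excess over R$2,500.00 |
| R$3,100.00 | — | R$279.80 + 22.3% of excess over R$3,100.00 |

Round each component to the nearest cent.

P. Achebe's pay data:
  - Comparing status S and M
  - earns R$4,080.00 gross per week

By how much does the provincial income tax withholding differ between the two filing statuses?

Provincial Income Tax (S): taxable = R$4,080.00
  R$389.85 + 26.55% × (R$4,080.00 − R$3,800.00) = R$389.85 + 26.55% × R$280.00 = R$464.19
Provincial Income Tax (M): taxable = R$4,080.00
  R$279.80 + 22.3% × (R$4,080.00 − R$3,100.00) = R$279.80 + 22.3% × R$980.00 = R$498.34
Difference: |R$464.19 − R$498.34| = R$34.15 (higher under M)

R$34.15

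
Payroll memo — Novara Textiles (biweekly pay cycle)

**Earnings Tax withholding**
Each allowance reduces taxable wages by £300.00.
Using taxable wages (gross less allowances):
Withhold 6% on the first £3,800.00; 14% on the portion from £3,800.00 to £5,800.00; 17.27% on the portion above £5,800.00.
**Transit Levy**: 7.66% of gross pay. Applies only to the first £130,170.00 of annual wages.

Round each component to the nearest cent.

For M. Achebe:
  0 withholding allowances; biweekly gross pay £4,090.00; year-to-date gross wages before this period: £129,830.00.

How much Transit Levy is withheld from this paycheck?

Transit Levy: cap £130,170.00 − YTD £129,830.00 = £340.00 subject; 7.66% × £340.00 = £26.04

£26.04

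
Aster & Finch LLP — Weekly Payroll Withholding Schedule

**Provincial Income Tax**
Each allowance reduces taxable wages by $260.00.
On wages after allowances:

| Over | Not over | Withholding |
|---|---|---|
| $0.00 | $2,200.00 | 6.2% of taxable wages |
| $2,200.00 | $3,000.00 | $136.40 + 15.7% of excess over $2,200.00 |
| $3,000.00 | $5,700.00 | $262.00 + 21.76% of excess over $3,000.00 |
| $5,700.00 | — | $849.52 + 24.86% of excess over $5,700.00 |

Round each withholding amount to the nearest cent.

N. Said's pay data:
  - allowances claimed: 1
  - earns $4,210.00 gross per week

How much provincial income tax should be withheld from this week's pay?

Provincial Income Tax: taxable = $4,210.00 − 1×$260.00 = $3,950.00
  $262.00 + 21.76% × ($3,950.00 − $3,000.00) = $262.00 + 21.76% × $950.00 = $468.72

$468.72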